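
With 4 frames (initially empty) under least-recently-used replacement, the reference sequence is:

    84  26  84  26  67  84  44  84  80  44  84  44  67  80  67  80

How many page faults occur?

84 → fault, frames (84)
26 → fault, frames (84 26)
84 → hit
26 → hit
67 → fault, frames (84 26 67)
84 → hit
44 → fault, frames (26 67 84 44)
84 → hit
80 → fault, evict 26, frames (67 44 84 80)
44 → hit
84 → hit
44 → hit
67 → hit
80 → hit
67 → hit
80 → hit
Page faults: 5.

5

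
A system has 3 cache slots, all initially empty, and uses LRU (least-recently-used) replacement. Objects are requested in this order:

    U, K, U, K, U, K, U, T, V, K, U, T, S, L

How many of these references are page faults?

9

U -> fault, frames [U]
K -> fault, frames [U, K]
U -> hit
K -> hit
U -> hit
K -> hit
U -> hit
T -> fault, frames [K, U, T]
V -> fault, evict K, frames [U, T, V]
K -> fault, evict U, frames [T, V, K]
U -> fault, evict T, frames [V, K, U]
T -> fault, evict V, frames [K, U, T]
S -> fault, evict K, frames [U, T, S]
L -> fault, evict U, frames [T, S, L]
Page faults: 9.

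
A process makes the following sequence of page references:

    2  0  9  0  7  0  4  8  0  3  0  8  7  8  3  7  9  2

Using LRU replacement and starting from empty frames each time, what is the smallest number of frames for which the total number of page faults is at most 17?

2

f=1: 18 faults
f=2: 14 faults
f=3: 11 faults
f=4: 10 faults
f=5: 9 faults
f=6: 8 faults
f=7: 7 faults
Smallest f with faults ≤ 17 is 2.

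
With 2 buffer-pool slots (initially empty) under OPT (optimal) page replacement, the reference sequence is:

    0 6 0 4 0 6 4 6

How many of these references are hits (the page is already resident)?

0 -> miss, frames {0}
6 -> miss, frames {0,6}
0 -> hit
4 -> miss, evict 6, frames {0,4}
0 -> hit
6 -> miss, evict 0, frames {4,6}
4 -> hit
6 -> hit
Hits: 4.

4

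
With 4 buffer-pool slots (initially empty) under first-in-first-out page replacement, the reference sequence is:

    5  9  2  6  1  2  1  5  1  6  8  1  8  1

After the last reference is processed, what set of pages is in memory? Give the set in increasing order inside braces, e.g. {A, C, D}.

5: fault, frames [5]
9: fault, frames [5, 9]
2: fault, frames [5, 9, 2]
6: fault, frames [5, 9, 2, 6]
1: fault, evict 5, frames [9, 2, 6, 1]
2: hit
1: hit
5: fault, evict 9, frames [2, 6, 1, 5]
1: hit
6: hit
8: fault, evict 2, frames [6, 1, 5, 8]
1: hit
8: hit
1: hit

{1, 5, 6, 8}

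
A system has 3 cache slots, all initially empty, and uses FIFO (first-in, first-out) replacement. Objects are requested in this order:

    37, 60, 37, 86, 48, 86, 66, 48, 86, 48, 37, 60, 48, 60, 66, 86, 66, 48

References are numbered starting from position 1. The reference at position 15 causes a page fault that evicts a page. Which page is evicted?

pos 1: 37 → miss, frames (37)
pos 2: 60 → miss, frames (37 60)
pos 3: 37 → hit
pos 4: 86 → miss, frames (37 60 86)
pos 5: 48 → miss, evict 37, frames (60 86 48)
pos 6: 86 → hit
pos 7: 66 → miss, evict 60, frames (86 48 66)
pos 8: 48 → hit
pos 9: 86 → hit
pos 10: 48 → hit
pos 11: 37 → miss, evict 86, frames (48 66 37)
pos 12: 60 → miss, evict 48, frames (66 37 60)
pos 13: 48 → miss, evict 66, frames (37 60 48)
pos 14: 60 → hit
pos 15: 66 → miss, evict 37, frames (60 48 66)
At position 15, page 37 is evicted.

37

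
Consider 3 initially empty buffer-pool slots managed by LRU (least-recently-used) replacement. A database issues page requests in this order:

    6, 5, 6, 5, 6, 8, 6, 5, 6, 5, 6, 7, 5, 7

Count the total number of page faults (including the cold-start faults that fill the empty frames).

6 -> miss, frames (6)
5 -> miss, frames (6 5)
6 -> hit
5 -> hit
6 -> hit
8 -> miss, frames (5 6 8)
6 -> hit
5 -> hit
6 -> hit
5 -> hit
6 -> hit
7 -> miss, evict 8, frames (5 6 7)
5 -> hit
7 -> hit
Page faults: 4.

4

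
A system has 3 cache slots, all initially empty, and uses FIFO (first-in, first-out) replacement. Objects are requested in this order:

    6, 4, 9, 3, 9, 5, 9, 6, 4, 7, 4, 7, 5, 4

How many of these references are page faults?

9

6 -> fault, frames [6]
4 -> fault, frames [6, 4]
9 -> fault, frames [6, 4, 9]
3 -> fault, evict 6, frames [4, 9, 3]
9 -> hit
5 -> fault, evict 4, frames [9, 3, 5]
9 -> hit
6 -> fault, evict 9, frames [3, 5, 6]
4 -> fault, evict 3, frames [5, 6, 4]
7 -> fault, evict 5, frames [6, 4, 7]
4 -> hit
7 -> hit
5 -> fault, evict 6, frames [4, 7, 5]
4 -> hit
Page faults: 9.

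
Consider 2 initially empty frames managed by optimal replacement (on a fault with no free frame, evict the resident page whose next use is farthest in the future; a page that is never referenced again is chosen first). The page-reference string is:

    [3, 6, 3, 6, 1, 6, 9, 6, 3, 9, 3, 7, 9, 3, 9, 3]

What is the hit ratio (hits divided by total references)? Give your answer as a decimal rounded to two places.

3: miss, frames [3]
6: miss, frames [3, 6]
3: hit
6: hit
1: miss, evict 3, frames [6, 1]
6: hit
9: miss, evict 1, frames [6, 9]
6: hit
3: miss, evict 6, frames [9, 3]
9: hit
3: hit
7: miss, evict 3, frames [9, 7]
9: hit
3: miss, evict 7, frames [9, 3]
9: hit
3: hit
Hits: 9 of 16 references → 9/16 = 0.5625.

0.56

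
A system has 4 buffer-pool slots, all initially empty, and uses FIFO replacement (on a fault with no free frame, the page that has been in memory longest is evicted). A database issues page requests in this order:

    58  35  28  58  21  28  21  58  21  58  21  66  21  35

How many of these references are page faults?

58: fault, frames {58}
35: fault, frames {58,35}
28: fault, frames {58,35,28}
58: hit
21: fault, frames {58,35,28,21}
28: hit
21: hit
58: hit
21: hit
58: hit
21: hit
66: fault, evict 58, frames {35,28,21,66}
21: hit
35: hit
Page faults: 5.

5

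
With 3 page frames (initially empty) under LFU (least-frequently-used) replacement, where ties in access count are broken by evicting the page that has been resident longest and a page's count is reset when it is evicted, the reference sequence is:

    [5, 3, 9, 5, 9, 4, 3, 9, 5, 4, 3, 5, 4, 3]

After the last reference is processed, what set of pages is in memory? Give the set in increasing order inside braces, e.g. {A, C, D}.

5 → miss, frames [5]
3 → miss, frames [5, 3]
9 → miss, frames [5, 3, 9]
5 → hit
9 → hit
4 → miss, evict 3, frames [5, 9, 4]
3 → miss, evict 4, frames [5, 9, 3]
9 → hit
5 → hit
4 → miss, evict 3, frames [5, 9, 4]
3 → miss, evict 4, frames [5, 9, 3]
5 → hit
4 → miss, evict 3, frames [5, 9, 4]
3 → miss, evict 4, frames [5, 9, 3]

{3, 5, 9}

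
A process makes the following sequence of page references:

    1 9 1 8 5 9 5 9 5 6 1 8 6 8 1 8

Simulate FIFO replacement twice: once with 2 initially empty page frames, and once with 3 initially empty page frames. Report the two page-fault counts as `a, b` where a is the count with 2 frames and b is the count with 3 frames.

11, 7

2 frames: F F . F F F . . . F F F F . F F → 11 faults.
3 frames: F F . F F . . . . F F F . . . . → 7 faults.
7 < 11: adding a frame reduced faults, as is typical.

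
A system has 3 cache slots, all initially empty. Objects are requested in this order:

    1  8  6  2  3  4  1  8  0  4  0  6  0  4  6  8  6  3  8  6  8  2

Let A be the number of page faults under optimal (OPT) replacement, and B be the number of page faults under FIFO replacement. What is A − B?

-3

Under OPT: F F F F F F . . F . . F . . . F . F . . . F → 11 faults.
Under FIFO: F F F F F F F F F F . F . . . F . F . . . F → 14 faults.
A − B = 11 − 14 = -3.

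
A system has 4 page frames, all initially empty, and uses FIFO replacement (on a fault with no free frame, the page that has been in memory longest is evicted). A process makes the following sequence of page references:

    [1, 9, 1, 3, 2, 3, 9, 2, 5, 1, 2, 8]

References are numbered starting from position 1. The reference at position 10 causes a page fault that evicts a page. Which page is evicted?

9

pos 1: 1 -> miss, frames [1]
pos 2: 9 -> miss, frames [1, 9]
pos 3: 1 -> hit
pos 4: 3 -> miss, frames [1, 9, 3]
pos 5: 2 -> miss, frames [1, 9, 3, 2]
pos 6: 3 -> hit
pos 7: 9 -> hit
pos 8: 2 -> hit
pos 9: 5 -> miss, evict 1, frames [9, 3, 2, 5]
pos 10: 1 -> miss, evict 9, frames [3, 2, 5, 1]
At position 10, page 9 is evicted.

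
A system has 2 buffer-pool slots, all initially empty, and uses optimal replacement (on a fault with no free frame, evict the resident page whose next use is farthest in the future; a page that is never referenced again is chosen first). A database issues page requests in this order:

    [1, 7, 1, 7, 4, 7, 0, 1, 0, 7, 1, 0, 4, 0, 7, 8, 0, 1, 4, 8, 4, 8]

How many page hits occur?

1: miss, frames {1}
7: miss, frames {1,7}
1: hit
7: hit
4: miss, evict 1, frames {7,4}
7: hit
0: miss, evict 4, frames {7,0}
1: miss, evict 7, frames {0,1}
0: hit
7: miss, evict 0, frames {1,7}
1: hit
0: miss, evict 1, frames {7,0}
4: miss, evict 7, frames {0,4}
0: hit
7: miss, evict 4, frames {0,7}
8: miss, evict 7, frames {0,8}
0: hit
1: miss, evict 0, frames {8,1}
4: miss, evict 1, frames {8,4}
8: hit
4: hit
8: hit
Hits: 10.

10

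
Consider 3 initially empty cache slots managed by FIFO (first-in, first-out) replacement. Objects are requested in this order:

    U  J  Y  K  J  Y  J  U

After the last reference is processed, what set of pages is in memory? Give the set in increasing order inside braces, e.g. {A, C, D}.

{K, U, Y}

U: fault, frames (U)
J: fault, frames (U J)
Y: fault, frames (U J Y)
K: fault, evict U, frames (J Y K)
J: hit
Y: hit
J: hit
U: fault, evict J, frames (Y K U)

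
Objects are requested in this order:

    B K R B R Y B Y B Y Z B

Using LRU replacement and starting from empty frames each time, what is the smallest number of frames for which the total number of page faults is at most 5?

3

f=1: 12 faults
f=2: 8 faults
f=3: 5 faults
f=4: 5 faults
f=5: 5 faults
Smallest f with faults ≤ 5 is 3.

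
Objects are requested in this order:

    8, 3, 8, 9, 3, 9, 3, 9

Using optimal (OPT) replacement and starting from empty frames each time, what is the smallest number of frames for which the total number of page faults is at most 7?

2

f=1: 8 faults
f=2: 3 faults
f=3: 3 faults
Smallest f with faults ≤ 7 is 2.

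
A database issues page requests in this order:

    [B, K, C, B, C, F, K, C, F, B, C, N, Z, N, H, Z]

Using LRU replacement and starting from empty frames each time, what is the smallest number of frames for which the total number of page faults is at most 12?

f=1: 16 faults
f=2: 14 faults
f=3: 9 faults
f=4: 7 faults
f=5: 7 faults
f=6: 7 faults
f=7: 7 faults
Smallest f with faults ≤ 12 is 3.

3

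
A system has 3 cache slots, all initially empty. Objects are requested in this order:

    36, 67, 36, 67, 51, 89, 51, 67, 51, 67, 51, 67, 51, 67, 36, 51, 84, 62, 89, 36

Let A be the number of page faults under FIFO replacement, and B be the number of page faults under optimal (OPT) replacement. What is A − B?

2

Under FIFO: F F . . F F . . . . . . . . F . F F F F → 9 faults.
Under OPT: F F . . F F . . . . . . . . F . F F . . → 7 faults.
A − B = 9 − 7 = 2.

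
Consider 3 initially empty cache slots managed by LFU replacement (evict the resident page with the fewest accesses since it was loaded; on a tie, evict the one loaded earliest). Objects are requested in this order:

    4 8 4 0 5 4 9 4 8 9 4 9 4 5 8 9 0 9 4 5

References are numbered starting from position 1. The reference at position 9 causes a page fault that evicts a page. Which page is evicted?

5

pos 1: 4 → fault, frames [4]
pos 2: 8 → fault, frames [4, 8]
pos 3: 4 → hit
pos 4: 0 → fault, frames [4, 8, 0]
pos 5: 5 → fault, evict 8, frames [4, 0, 5]
pos 6: 4 → hit
pos 7: 9 → fault, evict 0, frames [4, 5, 9]
pos 8: 4 → hit
pos 9: 8 → fault, evict 5, frames [4, 9, 8]
At position 9, page 5 is evicted.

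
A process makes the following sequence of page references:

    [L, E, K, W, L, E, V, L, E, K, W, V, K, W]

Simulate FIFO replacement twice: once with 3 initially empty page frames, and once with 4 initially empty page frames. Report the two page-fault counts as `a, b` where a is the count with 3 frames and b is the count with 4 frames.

3 frames: F F F F F F F . . F F . . . → 9 faults.
4 frames: F F F F . . F F F F F F . . → 10 faults.
10 > 9: adding a frame increased faults — Belady's anomaly.

9, 10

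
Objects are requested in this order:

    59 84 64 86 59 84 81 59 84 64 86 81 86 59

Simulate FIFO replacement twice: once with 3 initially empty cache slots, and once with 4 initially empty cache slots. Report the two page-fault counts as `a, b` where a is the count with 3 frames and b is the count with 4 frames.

3 frames: F F F F F F F . . F F . . F → 10 faults.
4 frames: F F F F . . F F F F F F . F → 11 faults.
11 > 10: adding a frame increased faults — Belady's anomaly.

10, 11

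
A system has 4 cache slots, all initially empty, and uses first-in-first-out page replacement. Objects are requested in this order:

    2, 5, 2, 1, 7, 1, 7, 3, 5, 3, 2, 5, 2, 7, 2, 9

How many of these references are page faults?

2 -> fault, frames {2}
5 -> fault, frames {2,5}
2 -> hit
1 -> fault, frames {2,5,1}
7 -> fault, frames {2,5,1,7}
1 -> hit
7 -> hit
3 -> fault, evict 2, frames {5,1,7,3}
5 -> hit
3 -> hit
2 -> fault, evict 5, frames {1,7,3,2}
5 -> fault, evict 1, frames {7,3,2,5}
2 -> hit
7 -> hit
2 -> hit
9 -> fault, evict 7, frames {3,2,5,9}
Page faults: 8.

8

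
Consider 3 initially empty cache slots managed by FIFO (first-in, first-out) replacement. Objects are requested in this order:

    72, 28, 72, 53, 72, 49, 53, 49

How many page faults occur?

4

72 -> fault, frames (72)
28 -> fault, frames (72 28)
72 -> hit
53 -> fault, frames (72 28 53)
72 -> hit
49 -> fault, evict 72, frames (28 53 49)
53 -> hit
49 -> hit
Page faults: 4.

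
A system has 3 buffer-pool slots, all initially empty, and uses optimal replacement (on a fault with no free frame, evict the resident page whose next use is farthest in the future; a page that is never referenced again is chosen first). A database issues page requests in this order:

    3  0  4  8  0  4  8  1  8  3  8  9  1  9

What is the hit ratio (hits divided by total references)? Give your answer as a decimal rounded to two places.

0.50

3: fault, frames (3)
0: fault, frames (3 0)
4: fault, frames (3 0 4)
8: fault, evict 3, frames (0 4 8)
0: hit
4: hit
8: hit
1: fault, evict 4, frames (0 8 1)
8: hit
3: fault, evict 0, frames (8 1 3)
8: hit
9: fault, evict 3, frames (8 1 9)
1: hit
9: hit
Hits: 7 of 14 references → 7/14 = 0.5000.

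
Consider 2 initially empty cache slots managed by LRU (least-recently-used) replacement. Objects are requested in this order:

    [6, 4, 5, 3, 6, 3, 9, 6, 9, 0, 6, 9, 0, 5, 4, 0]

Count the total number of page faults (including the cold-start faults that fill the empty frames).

6 → miss, frames [6]
4 → miss, frames [6, 4]
5 → miss, evict 6, frames [4, 5]
3 → miss, evict 4, frames [5, 3]
6 → miss, evict 5, frames [3, 6]
3 → hit
9 → miss, evict 6, frames [3, 9]
6 → miss, evict 3, frames [9, 6]
9 → hit
0 → miss, evict 6, frames [9, 0]
6 → miss, evict 9, frames [0, 6]
9 → miss, evict 0, frames [6, 9]
0 → miss, evict 6, frames [9, 0]
5 → miss, evict 9, frames [0, 5]
4 → miss, evict 0, frames [5, 4]
0 → miss, evict 5, frames [4, 0]
Page faults: 14.

14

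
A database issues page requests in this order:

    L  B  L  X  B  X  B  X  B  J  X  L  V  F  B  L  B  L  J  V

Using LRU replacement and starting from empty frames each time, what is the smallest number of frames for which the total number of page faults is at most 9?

f=1: 20 faults
f=2: 13 faults
f=3: 11 faults
f=4: 9 faults
f=5: 8 faults
f=6: 6 faults
Smallest f with faults ≤ 9 is 4.

4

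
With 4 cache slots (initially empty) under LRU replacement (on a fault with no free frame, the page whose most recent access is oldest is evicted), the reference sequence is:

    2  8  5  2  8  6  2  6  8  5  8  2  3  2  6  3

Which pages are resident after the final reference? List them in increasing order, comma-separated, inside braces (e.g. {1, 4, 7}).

{2, 3, 6, 8}

2 -> miss, frames (2)
8 -> miss, frames (2 8)
5 -> miss, frames (2 8 5)
2 -> hit
8 -> hit
6 -> miss, frames (5 2 8 6)
2 -> hit
6 -> hit
8 -> hit
5 -> hit
8 -> hit
2 -> hit
3 -> miss, evict 6, frames (5 8 2 3)
2 -> hit
6 -> miss, evict 5, frames (8 3 2 6)
3 -> hit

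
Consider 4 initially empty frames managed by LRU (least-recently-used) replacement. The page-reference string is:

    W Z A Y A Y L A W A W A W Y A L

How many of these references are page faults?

W: miss, frames [W]
Z: miss, frames [W, Z]
A: miss, frames [W, Z, A]
Y: miss, frames [W, Z, A, Y]
A: hit
Y: hit
L: miss, evict W, frames [Z, A, Y, L]
A: hit
W: miss, evict Z, frames [Y, L, A, W]
A: hit
W: hit
A: hit
W: hit
Y: hit
A: hit
L: hit
Page faults: 6.

6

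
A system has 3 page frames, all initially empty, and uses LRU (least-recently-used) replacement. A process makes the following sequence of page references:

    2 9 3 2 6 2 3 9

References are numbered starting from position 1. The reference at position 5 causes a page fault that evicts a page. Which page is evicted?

9

pos 1: 2 -> fault, frames {2}
pos 2: 9 -> fault, frames {2,9}
pos 3: 3 -> fault, frames {2,9,3}
pos 4: 2 -> hit
pos 5: 6 -> fault, evict 9, frames {3,2,6}
At position 5, page 9 is evicted.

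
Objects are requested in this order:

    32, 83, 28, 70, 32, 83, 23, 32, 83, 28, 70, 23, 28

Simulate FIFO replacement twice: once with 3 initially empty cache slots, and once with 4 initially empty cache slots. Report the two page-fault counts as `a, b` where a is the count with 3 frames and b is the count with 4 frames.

3 frames: F F F F F F F . . F F . . → 9 faults.
4 frames: F F F F . . F F F F F F . → 10 faults.
10 > 9: adding a frame increased faults — Belady's anomaly.

9, 10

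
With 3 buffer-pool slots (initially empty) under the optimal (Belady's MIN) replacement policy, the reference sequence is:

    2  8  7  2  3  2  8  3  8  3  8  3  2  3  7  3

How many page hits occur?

2 → fault, frames {2}
8 → fault, frames {2,8}
7 → fault, frames {2,8,7}
2 → hit
3 → fault, evict 7, frames {2,8,3}
2 → hit
8 → hit
3 → hit
8 → hit
3 → hit
8 → hit
3 → hit
2 → hit
3 → hit
7 → fault, evict 8, frames {2,3,7}
3 → hit
Hits: 11.

11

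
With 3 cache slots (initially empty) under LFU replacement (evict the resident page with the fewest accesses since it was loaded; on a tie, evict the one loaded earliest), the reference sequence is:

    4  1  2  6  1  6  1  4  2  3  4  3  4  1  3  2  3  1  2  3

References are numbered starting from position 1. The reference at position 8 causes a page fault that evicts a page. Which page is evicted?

2

pos 1: 4 -> miss, frames [4]
pos 2: 1 -> miss, frames [4, 1]
pos 3: 2 -> miss, frames [4, 1, 2]
pos 4: 6 -> miss, evict 4, frames [1, 2, 6]
pos 5: 1 -> hit
pos 6: 6 -> hit
pos 7: 1 -> hit
pos 8: 4 -> miss, evict 2, frames [1, 6, 4]
At position 8, page 2 is evicted.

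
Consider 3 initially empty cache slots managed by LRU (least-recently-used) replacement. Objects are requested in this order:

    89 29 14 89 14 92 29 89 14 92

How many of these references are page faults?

8

89: miss, frames (89)
29: miss, frames (89 29)
14: miss, frames (89 29 14)
89: hit
14: hit
92: miss, evict 29, frames (89 14 92)
29: miss, evict 89, frames (14 92 29)
89: miss, evict 14, frames (92 29 89)
14: miss, evict 92, frames (29 89 14)
92: miss, evict 29, frames (89 14 92)
Page faults: 8.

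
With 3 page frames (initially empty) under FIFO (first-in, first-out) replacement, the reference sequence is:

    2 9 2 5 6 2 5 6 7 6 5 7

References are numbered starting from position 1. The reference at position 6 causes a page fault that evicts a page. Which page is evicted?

pos 1: 2 → fault, frames {2}
pos 2: 9 → fault, frames {2,9}
pos 3: 2 → hit
pos 4: 5 → fault, frames {2,9,5}
pos 5: 6 → fault, evict 2, frames {9,5,6}
pos 6: 2 → fault, evict 9, frames {5,6,2}
At position 6, page 9 is evicted.

9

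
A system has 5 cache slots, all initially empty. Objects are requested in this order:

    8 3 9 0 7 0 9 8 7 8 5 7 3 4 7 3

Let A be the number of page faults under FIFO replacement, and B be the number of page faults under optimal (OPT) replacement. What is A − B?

1

Under FIFO: F F F F F . . . . . F . . F . F → 8 faults.
Under OPT: F F F F F . . . . . F . . F . . → 7 faults.
A − B = 8 − 7 = 1.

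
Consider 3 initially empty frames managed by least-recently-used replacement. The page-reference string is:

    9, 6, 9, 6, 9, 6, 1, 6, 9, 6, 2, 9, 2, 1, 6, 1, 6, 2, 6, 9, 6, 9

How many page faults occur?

9 → miss, frames [9]
6 → miss, frames [9, 6]
9 → hit
6 → hit
9 → hit
6 → hit
1 → miss, frames [9, 6, 1]
6 → hit
9 → hit
6 → hit
2 → miss, evict 1, frames [9, 6, 2]
9 → hit
2 → hit
1 → miss, evict 6, frames [9, 2, 1]
6 → miss, evict 9, frames [2, 1, 6]
1 → hit
6 → hit
2 → hit
6 → hit
9 → miss, evict 1, frames [2, 6, 9]
6 → hit
9 → hit
Page faults: 7.

7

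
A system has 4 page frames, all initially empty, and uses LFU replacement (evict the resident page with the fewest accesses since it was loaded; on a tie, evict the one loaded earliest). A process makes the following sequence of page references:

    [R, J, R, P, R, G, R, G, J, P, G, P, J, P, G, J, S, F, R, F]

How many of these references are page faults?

8

R: fault, frames (R)
J: fault, frames (R J)
R: hit
P: fault, frames (R J P)
R: hit
G: fault, frames (R J P G)
R: hit
G: hit
J: hit
P: hit
G: hit
P: hit
J: hit
P: hit
G: hit
J: hit
S: fault, evict R, frames (J P G S)
F: fault, evict S, frames (J P G F)
R: fault, evict F, frames (J P G R)
F: fault, evict R, frames (J P G F)
Page faults: 8.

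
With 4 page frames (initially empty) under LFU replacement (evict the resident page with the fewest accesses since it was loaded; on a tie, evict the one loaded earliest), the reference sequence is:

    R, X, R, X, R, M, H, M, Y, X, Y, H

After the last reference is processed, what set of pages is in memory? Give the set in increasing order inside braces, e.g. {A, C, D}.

{H, R, X, Y}

R → fault, frames {R}
X → fault, frames {R,X}
R → hit
X → hit
R → hit
M → fault, frames {R,X,M}
H → fault, frames {R,X,M,H}
M → hit
Y → fault, evict H, frames {R,X,M,Y}
X → hit
Y → hit
H → fault, evict M, frames {R,X,Y,H}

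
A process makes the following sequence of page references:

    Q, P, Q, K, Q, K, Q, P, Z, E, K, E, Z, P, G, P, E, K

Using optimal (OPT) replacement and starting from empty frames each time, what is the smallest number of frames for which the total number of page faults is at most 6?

4

f=1: 18 faults
f=2: 11 faults
f=3: 8 faults
f=4: 6 faults
f=5: 6 faults
f=6: 6 faults
Smallest f with faults ≤ 6 is 4.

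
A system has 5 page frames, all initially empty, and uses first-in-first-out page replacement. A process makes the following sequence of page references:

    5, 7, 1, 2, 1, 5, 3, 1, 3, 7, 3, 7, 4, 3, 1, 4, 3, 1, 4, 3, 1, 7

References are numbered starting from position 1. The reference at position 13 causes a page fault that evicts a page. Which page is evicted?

pos 1: 5 → miss, frames [5]
pos 2: 7 → miss, frames [5, 7]
pos 3: 1 → miss, frames [5, 7, 1]
pos 4: 2 → miss, frames [5, 7, 1, 2]
pos 5: 1 → hit
pos 6: 5 → hit
pos 7: 3 → miss, frames [5, 7, 1, 2, 3]
pos 8: 1 → hit
pos 9: 3 → hit
pos 10: 7 → hit
pos 11: 3 → hit
pos 12: 7 → hit
pos 13: 4 → miss, evict 5, frames [7, 1, 2, 3, 4]
At position 13, page 5 is evicted.

5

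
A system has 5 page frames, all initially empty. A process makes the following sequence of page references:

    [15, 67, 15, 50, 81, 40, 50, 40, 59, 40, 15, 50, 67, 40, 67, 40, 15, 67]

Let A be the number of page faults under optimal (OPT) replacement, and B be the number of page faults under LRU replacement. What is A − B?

-1

Under OPT: F F . F F F . . F . . . . . . . . . → 6 faults.
Under LRU: F F . F F F . . F . . . F . . . . . → 7 faults.
A − B = 6 − 7 = -1.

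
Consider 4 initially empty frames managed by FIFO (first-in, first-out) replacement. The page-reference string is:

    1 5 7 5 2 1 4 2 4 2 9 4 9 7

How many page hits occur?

8

1 -> miss, frames {1}
5 -> miss, frames {1,5}
7 -> miss, frames {1,5,7}
5 -> hit
2 -> miss, frames {1,5,7,2}
1 -> hit
4 -> miss, evict 1, frames {5,7,2,4}
2 -> hit
4 -> hit
2 -> hit
9 -> miss, evict 5, frames {7,2,4,9}
4 -> hit
9 -> hit
7 -> hit
Hits: 8.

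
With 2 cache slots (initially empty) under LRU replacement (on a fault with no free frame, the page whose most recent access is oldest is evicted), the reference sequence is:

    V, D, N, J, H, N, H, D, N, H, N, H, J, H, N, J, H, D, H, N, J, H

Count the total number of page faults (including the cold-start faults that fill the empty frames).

V: miss, frames {V}
D: miss, frames {V,D}
N: miss, evict V, frames {D,N}
J: miss, evict D, frames {N,J}
H: miss, evict N, frames {J,H}
N: miss, evict J, frames {H,N}
H: hit
D: miss, evict N, frames {H,D}
N: miss, evict H, frames {D,N}
H: miss, evict D, frames {N,H}
N: hit
H: hit
J: miss, evict N, frames {H,J}
H: hit
N: miss, evict J, frames {H,N}
J: miss, evict H, frames {N,J}
H: miss, evict N, frames {J,H}
D: miss, evict J, frames {H,D}
H: hit
N: miss, evict D, frames {H,N}
J: miss, evict H, frames {N,J}
H: miss, evict N, frames {J,H}
Page faults: 17.

17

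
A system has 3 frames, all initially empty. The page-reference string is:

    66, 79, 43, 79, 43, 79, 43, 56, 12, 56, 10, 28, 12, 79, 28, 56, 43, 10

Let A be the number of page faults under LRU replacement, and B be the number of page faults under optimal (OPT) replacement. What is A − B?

2

Under LRU: F F F . . . . F F . F F F F . F F F → 12 faults.
Under OPT: F F F . . . . F F . F F . . . F F F → 10 faults.
A − B = 12 − 10 = 2.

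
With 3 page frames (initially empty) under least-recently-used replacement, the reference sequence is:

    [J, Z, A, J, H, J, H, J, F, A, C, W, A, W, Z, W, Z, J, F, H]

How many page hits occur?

8

J -> miss, frames (J)
Z -> miss, frames (J Z)
A -> miss, frames (J Z A)
J -> hit
H -> miss, evict Z, frames (A J H)
J -> hit
H -> hit
J -> hit
F -> miss, evict A, frames (H J F)
A -> miss, evict H, frames (J F A)
C -> miss, evict J, frames (F A C)
W -> miss, evict F, frames (A C W)
A -> hit
W -> hit
Z -> miss, evict C, frames (A W Z)
W -> hit
Z -> hit
J -> miss, evict A, frames (W Z J)
F -> miss, evict W, frames (Z J F)
H -> miss, evict Z, frames (J F H)
Hits: 8.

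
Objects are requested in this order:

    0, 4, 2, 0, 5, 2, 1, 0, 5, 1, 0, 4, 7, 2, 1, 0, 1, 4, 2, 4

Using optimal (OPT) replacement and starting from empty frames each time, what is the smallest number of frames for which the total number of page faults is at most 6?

f=1: 20 faults
f=2: 13 faults
f=3: 9 faults
f=4: 7 faults
f=5: 6 faults
f=6: 6 faults
Smallest f with faults ≤ 6 is 5.

5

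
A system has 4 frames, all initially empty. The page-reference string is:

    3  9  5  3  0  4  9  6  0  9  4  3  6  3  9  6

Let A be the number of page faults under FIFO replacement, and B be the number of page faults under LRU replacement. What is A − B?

Under FIFO: F F F . F F . F . F . F . . . . → 8 faults.
Under LRU: F F F . F F F F . . . F F . . . → 9 faults.
A − B = 8 − 9 = -1.

-1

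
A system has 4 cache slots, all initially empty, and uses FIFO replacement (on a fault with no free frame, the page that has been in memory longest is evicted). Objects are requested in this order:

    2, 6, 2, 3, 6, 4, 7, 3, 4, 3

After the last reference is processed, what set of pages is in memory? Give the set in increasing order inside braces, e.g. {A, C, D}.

2: fault, frames (2)
6: fault, frames (2 6)
2: hit
3: fault, frames (2 6 3)
6: hit
4: fault, frames (2 6 3 4)
7: fault, evict 2, frames (6 3 4 7)
3: hit
4: hit
3: hit

{3, 4, 6, 7}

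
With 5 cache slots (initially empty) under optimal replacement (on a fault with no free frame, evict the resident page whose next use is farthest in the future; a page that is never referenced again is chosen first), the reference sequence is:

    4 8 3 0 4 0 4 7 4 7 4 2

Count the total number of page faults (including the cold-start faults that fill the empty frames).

6

4 → fault, frames [4]
8 → fault, frames [4, 8]
3 → fault, frames [4, 8, 3]
0 → fault, frames [4, 8, 3, 0]
4 → hit
0 → hit
4 → hit
7 → fault, frames [4, 8, 3, 0, 7]
4 → hit
7 → hit
4 → hit
2 → fault, evict 7, frames [4, 8, 3, 0, 2]
Page faults: 6.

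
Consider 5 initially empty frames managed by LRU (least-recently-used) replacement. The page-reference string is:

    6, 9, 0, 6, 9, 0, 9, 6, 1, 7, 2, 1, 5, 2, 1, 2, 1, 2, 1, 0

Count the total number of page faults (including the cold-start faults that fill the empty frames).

6 -> miss, frames (6)
9 -> miss, frames (6 9)
0 -> miss, frames (6 9 0)
6 -> hit
9 -> hit
0 -> hit
9 -> hit
6 -> hit
1 -> miss, frames (0 9 6 1)
7 -> miss, frames (0 9 6 1 7)
2 -> miss, evict 0, frames (9 6 1 7 2)
1 -> hit
5 -> miss, evict 9, frames (6 7 2 1 5)
2 -> hit
1 -> hit
2 -> hit
1 -> hit
2 -> hit
1 -> hit
0 -> miss, evict 6, frames (7 5 2 1 0)
Page faults: 8.

8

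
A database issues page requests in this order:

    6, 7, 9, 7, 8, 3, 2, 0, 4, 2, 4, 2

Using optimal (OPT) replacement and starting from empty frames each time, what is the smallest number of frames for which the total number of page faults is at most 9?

2

f=1: 12 faults
f=2: 8 faults
f=3: 8 faults
f=4: 8 faults
f=5: 8 faults
f=6: 8 faults
f=7: 8 faults
f=8: 8 faults
Smallest f with faults ≤ 9 is 2.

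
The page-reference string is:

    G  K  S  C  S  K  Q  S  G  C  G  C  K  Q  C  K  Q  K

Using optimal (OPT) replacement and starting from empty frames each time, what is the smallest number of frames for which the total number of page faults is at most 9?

f=1: 18 faults
f=2: 11 faults
f=3: 7 faults
f=4: 6 faults
f=5: 5 faults
Smallest f with faults ≤ 9 is 3.

3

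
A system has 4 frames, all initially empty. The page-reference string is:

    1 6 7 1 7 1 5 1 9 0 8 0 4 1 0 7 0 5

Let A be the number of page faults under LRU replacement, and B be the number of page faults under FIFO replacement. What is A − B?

Under LRU: F F F . . . F . F F F . F F . F . F → 11 faults.
Under FIFO: F F F . . . F . F F F . F F . F F F → 12 faults.
A − B = 11 − 12 = -1.

-1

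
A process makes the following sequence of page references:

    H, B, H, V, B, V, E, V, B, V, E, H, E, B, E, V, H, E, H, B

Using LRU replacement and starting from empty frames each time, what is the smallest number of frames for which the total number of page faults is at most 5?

4

f=1: 20 faults
f=2: 13 faults
f=3: 9 faults
f=4: 4 faults
Smallest f with faults ≤ 5 is 4.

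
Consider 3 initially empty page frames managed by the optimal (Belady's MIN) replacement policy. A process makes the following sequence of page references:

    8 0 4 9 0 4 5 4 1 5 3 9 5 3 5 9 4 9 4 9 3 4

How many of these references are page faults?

8

8 → fault, frames (8)
0 → fault, frames (8 0)
4 → fault, frames (8 0 4)
9 → fault, evict 8, frames (0 4 9)
0 → hit
4 → hit
5 → fault, evict 0, frames (4 9 5)
4 → hit
1 → fault, evict 4, frames (9 5 1)
5 → hit
3 → fault, evict 1, frames (9 5 3)
9 → hit
5 → hit
3 → hit
5 → hit
9 → hit
4 → fault, evict 5, frames (9 3 4)
9 → hit
4 → hit
9 → hit
3 → hit
4 → hit
Page faults: 8.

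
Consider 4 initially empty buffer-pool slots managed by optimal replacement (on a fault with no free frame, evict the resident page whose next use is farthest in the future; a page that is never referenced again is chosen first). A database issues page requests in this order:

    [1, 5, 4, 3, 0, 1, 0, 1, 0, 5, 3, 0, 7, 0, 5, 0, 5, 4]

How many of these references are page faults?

1 → miss, frames [1]
5 → miss, frames [1, 5]
4 → miss, frames [1, 5, 4]
3 → miss, frames [1, 5, 4, 3]
0 → miss, evict 4, frames [1, 5, 3, 0]
1 → hit
0 → hit
1 → hit
0 → hit
5 → hit
3 → hit
0 → hit
7 → miss, evict 3, frames [1, 5, 0, 7]
0 → hit
5 → hit
0 → hit
5 → hit
4 → miss, evict 7, frames [1, 5, 0, 4]
Page faults: 7.

7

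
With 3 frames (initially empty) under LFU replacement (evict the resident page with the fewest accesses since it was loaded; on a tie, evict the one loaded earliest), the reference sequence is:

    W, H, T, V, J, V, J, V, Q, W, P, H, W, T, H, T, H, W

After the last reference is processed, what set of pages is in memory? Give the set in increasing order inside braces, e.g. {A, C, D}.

W: fault, frames {W}
H: fault, frames {W,H}
T: fault, frames {W,H,T}
V: fault, evict W, frames {H,T,V}
J: fault, evict H, frames {T,V,J}
V: hit
J: hit
V: hit
Q: fault, evict T, frames {V,J,Q}
W: fault, evict Q, frames {V,J,W}
P: fault, evict W, frames {V,J,P}
H: fault, evict P, frames {V,J,H}
W: fault, evict H, frames {V,J,W}
T: fault, evict W, frames {V,J,T}
H: fault, evict T, frames {V,J,H}
T: fault, evict H, frames {V,J,T}
H: fault, evict T, frames {V,J,H}
W: fault, evict H, frames {V,J,W}

{J, V, W}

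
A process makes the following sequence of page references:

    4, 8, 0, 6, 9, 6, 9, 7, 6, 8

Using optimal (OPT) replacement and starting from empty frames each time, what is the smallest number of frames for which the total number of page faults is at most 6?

3

f=1: 10 faults
f=2: 7 faults
f=3: 6 faults
f=4: 6 faults
f=5: 6 faults
f=6: 6 faults
Smallest f with faults ≤ 6 is 3.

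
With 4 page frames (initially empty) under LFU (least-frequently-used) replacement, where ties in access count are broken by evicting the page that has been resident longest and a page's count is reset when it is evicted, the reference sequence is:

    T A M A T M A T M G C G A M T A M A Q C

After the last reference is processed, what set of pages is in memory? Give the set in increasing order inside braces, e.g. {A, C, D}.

{A, C, M, T}

T → miss, frames (T)
A → miss, frames (T A)
M → miss, frames (T A M)
A → hit
T → hit
M → hit
A → hit
T → hit
M → hit
G → miss, frames (T A M G)
C → miss, evict G, frames (T A M C)
G → miss, evict C, frames (T A M G)
A → hit
M → hit
T → hit
A → hit
M → hit
A → hit
Q → miss, evict G, frames (T A M Q)
C → miss, evict Q, frames (T A M C)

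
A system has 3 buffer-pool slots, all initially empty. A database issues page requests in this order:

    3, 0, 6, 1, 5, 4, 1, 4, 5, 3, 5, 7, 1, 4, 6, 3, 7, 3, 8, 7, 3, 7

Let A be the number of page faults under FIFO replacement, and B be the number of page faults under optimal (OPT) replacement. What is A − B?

3

Under FIFO: F F F F F F . . . F . F F F F F F . F . . . → 14 faults.
Under OPT: F F F F F F . . . F . F . F F . . . F . . . → 11 faults.
A − B = 14 − 11 = 3.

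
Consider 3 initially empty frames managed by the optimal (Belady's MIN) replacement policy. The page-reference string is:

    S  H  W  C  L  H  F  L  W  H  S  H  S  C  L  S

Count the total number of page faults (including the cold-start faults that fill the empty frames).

S -> miss, frames {S}
H -> miss, frames {S,H}
W -> miss, frames {S,H,W}
C -> miss, evict S, frames {H,W,C}
L -> miss, evict C, frames {H,W,L}
H -> hit
F -> miss, evict H, frames {W,L,F}
L -> hit
W -> hit
H -> miss, evict F, frames {W,L,H}
S -> miss, evict W, frames {L,H,S}
H -> hit
S -> hit
C -> miss, evict H, frames {L,S,C}
L -> hit
S -> hit
Page faults: 9.

9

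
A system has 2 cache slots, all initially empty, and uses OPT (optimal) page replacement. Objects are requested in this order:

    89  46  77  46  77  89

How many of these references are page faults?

89 -> fault, frames (89)
46 -> fault, frames (89 46)
77 -> fault, evict 89, frames (46 77)
46 -> hit
77 -> hit
89 -> fault, evict 77, frames (46 89)
Page faults: 4.

4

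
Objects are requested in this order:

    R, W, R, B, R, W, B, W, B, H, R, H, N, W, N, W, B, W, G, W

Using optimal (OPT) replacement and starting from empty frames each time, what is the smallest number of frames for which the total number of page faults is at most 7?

f=1: 20 faults
f=2: 10 faults
f=3: 7 faults
f=4: 6 faults
f=5: 6 faults
f=6: 6 faults
Smallest f with faults ≤ 7 is 3.

3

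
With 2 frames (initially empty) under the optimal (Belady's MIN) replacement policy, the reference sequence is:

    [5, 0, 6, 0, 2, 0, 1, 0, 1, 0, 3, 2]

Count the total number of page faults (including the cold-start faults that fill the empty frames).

7

5 -> fault, frames [5]
0 -> fault, frames [5, 0]
6 -> fault, evict 5, frames [0, 6]
0 -> hit
2 -> fault, evict 6, frames [0, 2]
0 -> hit
1 -> fault, evict 2, frames [0, 1]
0 -> hit
1 -> hit
0 -> hit
3 -> fault, evict 1, frames [0, 3]
2 -> fault, evict 3, frames [0, 2]
Page faults: 7.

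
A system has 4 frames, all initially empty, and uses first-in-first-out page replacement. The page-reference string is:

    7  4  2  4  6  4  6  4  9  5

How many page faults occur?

7 → miss, frames (7)
4 → miss, frames (7 4)
2 → miss, frames (7 4 2)
4 → hit
6 → miss, frames (7 4 2 6)
4 → hit
6 → hit
4 → hit
9 → miss, evict 7, frames (4 2 6 9)
5 → miss, evict 4, frames (2 6 9 5)
Page faults: 6.

6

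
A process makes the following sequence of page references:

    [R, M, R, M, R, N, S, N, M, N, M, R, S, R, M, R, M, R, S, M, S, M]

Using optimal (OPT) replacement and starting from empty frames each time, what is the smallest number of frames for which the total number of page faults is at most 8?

f=1: 22 faults
f=2: 9 faults
f=3: 5 faults
f=4: 4 faults
Smallest f with faults ≤ 8 is 3.

3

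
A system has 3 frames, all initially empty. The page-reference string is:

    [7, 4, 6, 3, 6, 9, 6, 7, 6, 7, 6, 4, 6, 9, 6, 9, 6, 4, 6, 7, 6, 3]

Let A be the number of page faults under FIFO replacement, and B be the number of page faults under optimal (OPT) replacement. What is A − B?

4

Under FIFO: F F F F . F . F F . . F . F . . . . . F F F → 12 faults.
Under OPT: F F F F . F . . . . . F . . . . . . . F . F → 8 faults.
A − B = 12 − 8 = 4.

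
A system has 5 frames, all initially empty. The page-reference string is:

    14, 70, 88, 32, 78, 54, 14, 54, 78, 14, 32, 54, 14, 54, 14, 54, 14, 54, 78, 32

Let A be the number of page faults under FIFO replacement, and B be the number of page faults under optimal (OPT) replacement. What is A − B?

Under FIFO: F F F F F F F . . . . . . . . . . . . . → 7 faults.
Under OPT: F F F F F F . . . . . . . . . . . . . . → 6 faults.
A − B = 7 − 6 = 1.

1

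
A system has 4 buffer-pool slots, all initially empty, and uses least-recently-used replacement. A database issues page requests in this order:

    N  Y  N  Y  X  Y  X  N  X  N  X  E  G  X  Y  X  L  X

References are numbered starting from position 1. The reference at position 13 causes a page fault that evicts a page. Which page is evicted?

pos 1: N: miss, frames (N)
pos 2: Y: miss, frames (N Y)
pos 3: N: hit
pos 4: Y: hit
pos 5: X: miss, frames (N Y X)
pos 6: Y: hit
pos 7: X: hit
pos 8: N: hit
pos 9: X: hit
pos 10: N: hit
pos 11: X: hit
pos 12: E: miss, frames (Y N X E)
pos 13: G: miss, evict Y, frames (N X E G)
At position 13, page Y is evicted.

Y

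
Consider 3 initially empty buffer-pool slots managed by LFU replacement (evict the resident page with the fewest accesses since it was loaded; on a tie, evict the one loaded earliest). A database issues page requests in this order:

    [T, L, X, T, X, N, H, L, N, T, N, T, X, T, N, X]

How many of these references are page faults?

7

T → miss, frames (T)
L → miss, frames (T L)
X → miss, frames (T L X)
T → hit
X → hit
N → miss, evict L, frames (T X N)
H → miss, evict N, frames (T X H)
L → miss, evict H, frames (T X L)
N → miss, evict L, frames (T X N)
T → hit
N → hit
T → hit
X → hit
T → hit
N → hit
X → hit
Page faults: 7.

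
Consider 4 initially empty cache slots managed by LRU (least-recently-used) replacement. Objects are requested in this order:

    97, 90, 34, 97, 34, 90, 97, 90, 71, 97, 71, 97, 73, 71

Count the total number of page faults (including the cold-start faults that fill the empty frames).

5

97 -> miss, frames (97)
90 -> miss, frames (97 90)
34 -> miss, frames (97 90 34)
97 -> hit
34 -> hit
90 -> hit
97 -> hit
90 -> hit
71 -> miss, frames (34 97 90 71)
97 -> hit
71 -> hit
97 -> hit
73 -> miss, evict 34, frames (90 71 97 73)
71 -> hit
Page faults: 5.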